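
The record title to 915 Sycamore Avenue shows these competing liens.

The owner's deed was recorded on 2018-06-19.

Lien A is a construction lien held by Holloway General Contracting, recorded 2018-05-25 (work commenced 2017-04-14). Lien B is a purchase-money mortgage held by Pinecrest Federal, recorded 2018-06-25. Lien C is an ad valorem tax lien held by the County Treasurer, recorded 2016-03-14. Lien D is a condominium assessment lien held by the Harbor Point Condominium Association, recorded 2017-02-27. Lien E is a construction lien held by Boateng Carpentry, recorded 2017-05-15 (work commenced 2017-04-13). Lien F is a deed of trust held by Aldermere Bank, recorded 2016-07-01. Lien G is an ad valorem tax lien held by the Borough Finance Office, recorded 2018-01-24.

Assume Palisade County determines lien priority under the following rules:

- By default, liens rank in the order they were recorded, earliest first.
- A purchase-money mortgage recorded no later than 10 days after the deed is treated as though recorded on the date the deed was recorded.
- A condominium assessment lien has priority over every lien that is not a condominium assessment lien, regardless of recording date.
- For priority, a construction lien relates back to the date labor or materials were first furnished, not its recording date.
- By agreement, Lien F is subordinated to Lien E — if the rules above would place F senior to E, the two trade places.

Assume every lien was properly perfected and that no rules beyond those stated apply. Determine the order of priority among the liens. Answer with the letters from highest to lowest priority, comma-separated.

Effective dates after the stated exceptions: A's effective date is 2017-04-14, when work began; B's effective date is the deed date, 2018-06-19; E is treated as recorded 2017-04-13, the work-commencement date.
D is a condominium assessment lien, so it outranks all other liens regardless of date.
Among the remaining liens, by effective date: C (2016-03-14), F (2016-07-01), E (2017-04-13), A (2017-04-14), G (2018-01-24), B (2018-06-19).
Because F would otherwise rank above E, the subordination swaps them.

D, C, E, F, A, G, B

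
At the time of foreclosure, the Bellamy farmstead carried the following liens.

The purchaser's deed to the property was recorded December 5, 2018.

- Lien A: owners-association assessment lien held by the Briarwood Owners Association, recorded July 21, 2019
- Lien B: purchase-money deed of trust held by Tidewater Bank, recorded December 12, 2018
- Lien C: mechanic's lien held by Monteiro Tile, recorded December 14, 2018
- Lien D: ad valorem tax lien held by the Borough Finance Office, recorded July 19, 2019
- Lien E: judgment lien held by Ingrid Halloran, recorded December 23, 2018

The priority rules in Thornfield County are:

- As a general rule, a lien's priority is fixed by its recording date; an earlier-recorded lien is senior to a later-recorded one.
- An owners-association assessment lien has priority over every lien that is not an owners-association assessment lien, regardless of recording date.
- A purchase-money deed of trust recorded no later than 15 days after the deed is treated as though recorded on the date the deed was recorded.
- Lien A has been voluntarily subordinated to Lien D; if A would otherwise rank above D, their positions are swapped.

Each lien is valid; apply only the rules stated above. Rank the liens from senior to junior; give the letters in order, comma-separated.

D, B, C, E, A

Adjusting effective dates: B's effective date is the deed date, December 5, 2018.
A is an owners-association assessment lien and takes priority over every other lien.
Remaining liens by effective date: B (December 5, 2018), C (December 14, 2018), E (December 23, 2018), D (July 19, 2019).
A is senior to D before the subordination, so the two trade places.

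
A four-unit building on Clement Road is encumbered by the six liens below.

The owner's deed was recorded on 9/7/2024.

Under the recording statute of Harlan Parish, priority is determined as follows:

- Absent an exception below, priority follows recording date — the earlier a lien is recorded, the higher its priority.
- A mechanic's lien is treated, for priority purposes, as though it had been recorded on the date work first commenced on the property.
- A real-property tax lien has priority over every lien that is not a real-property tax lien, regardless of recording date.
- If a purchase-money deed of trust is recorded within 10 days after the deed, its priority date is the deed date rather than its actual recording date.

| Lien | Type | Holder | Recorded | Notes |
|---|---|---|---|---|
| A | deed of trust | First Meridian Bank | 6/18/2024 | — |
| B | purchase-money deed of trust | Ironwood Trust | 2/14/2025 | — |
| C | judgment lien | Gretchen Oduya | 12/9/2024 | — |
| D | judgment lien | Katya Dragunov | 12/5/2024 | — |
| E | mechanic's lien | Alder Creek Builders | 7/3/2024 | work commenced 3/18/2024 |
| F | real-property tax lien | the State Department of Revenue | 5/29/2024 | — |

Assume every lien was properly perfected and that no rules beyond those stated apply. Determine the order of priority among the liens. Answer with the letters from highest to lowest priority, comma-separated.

F, E, A, D, C, B

First, effective dates: B missed the 10-day window (160 days after the deed), so its recording date stands; E's effective date is 3/18/2024, when work began.
As a real-property tax lien, F is senior to every other lien.
Remaining liens by effective date: E (3/18/2024), A (6/18/2024), D (12/5/2024), C (12/9/2024), B (2/14/2025).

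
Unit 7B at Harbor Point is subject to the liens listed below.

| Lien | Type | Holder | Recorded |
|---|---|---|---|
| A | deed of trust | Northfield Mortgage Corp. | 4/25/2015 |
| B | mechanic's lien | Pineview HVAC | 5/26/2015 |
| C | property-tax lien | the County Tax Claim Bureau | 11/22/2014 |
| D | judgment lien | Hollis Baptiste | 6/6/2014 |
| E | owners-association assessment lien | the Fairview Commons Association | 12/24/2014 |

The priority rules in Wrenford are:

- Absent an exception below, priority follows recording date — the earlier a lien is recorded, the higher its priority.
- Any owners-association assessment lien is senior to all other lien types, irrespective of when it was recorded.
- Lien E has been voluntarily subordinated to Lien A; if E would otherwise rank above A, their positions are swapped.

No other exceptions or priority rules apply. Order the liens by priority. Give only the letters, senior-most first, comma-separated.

A, D, C, E, B

E, as an owners-association assessment lien, has superpriority and ranks first.
Remaining liens by effective date: D (6/6/2014), C (11/22/2014), A (4/25/2015), B (5/26/2015).
The subordination applies — E was senior to A — so E and A swap.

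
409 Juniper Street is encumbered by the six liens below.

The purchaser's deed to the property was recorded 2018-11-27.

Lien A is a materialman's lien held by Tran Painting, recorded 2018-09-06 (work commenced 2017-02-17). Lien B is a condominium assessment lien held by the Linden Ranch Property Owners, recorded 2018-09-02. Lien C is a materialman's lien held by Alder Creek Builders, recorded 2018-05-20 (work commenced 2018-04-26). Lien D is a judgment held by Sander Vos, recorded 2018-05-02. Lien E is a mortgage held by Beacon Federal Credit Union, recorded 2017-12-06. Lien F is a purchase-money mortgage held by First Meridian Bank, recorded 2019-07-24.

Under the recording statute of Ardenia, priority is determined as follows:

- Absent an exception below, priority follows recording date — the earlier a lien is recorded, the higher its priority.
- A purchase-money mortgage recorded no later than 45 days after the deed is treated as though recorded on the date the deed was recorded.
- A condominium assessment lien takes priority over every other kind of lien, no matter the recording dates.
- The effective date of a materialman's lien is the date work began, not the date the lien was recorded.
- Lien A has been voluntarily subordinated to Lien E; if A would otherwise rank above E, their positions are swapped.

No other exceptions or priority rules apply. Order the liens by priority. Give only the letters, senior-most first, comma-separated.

Effective dates after the stated exceptions: A is treated as recorded 2017-02-17, the work-commencement date; C relates back to 2018-04-26 (work commenced); F missed the 45-day window (239 days after the deed), so its recording date stands.
B is a condominium assessment lien and takes priority over every other lien.
Remaining liens by effective date: A (2017-02-17), E (2017-12-06), C (2018-04-26), D (2018-05-02), F (2019-07-24).
A is senior to E before the subordination, so the two trade places.

B, E, A, C, D, F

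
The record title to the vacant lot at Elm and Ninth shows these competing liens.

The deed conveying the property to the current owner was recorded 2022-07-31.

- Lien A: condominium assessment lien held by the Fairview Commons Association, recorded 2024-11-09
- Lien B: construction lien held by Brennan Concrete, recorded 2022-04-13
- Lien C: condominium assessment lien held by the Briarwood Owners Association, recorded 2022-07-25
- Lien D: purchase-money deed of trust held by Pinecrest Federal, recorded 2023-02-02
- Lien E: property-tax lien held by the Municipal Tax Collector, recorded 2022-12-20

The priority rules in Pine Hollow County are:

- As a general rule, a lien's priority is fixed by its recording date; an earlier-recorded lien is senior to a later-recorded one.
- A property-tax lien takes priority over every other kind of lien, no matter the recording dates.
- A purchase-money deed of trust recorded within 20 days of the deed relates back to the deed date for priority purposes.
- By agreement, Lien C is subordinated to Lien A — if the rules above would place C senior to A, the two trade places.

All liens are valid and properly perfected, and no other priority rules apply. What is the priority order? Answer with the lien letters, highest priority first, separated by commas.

Effective dates after the stated exceptions: D was recorded 186 days after the deed — beyond 20 days — so no relation-back applies.
E is a property-tax lien and takes priority over every other lien.
Ordering the rest by effective date: B (2022-04-13), C (2022-07-25), D (2023-02-02), A (2024-11-09).
C is senior to A before the subordination, so the two trade places.

E, B, A, D, C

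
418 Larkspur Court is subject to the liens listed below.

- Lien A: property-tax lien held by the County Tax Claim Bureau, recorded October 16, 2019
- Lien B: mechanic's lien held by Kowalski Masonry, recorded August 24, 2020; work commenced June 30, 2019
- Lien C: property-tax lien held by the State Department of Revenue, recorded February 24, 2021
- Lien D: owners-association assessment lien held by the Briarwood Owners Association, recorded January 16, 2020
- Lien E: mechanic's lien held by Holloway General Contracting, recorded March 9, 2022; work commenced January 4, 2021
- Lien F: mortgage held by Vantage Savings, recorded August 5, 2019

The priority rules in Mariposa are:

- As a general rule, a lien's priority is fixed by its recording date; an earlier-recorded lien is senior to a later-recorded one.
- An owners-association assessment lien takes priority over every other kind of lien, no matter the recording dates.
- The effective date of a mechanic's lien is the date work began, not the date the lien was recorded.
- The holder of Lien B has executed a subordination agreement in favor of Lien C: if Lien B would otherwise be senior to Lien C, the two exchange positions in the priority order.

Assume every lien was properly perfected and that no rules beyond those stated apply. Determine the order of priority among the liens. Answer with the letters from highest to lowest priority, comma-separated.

Adjusting effective dates: B is treated as recorded June 30, 2019, the work-commencement date; E relates back to January 4, 2021 (work commenced).
D is an owners-association assessment lien and takes priority over every other lien.
The other liens, earliest effective date first: B (June 30, 2019), F (August 5, 2019), A (October 16, 2019), E (January 4, 2021), C (February 24, 2021).
The subordination applies — B was senior to C — so B and C swap.

D, C, F, A, E, B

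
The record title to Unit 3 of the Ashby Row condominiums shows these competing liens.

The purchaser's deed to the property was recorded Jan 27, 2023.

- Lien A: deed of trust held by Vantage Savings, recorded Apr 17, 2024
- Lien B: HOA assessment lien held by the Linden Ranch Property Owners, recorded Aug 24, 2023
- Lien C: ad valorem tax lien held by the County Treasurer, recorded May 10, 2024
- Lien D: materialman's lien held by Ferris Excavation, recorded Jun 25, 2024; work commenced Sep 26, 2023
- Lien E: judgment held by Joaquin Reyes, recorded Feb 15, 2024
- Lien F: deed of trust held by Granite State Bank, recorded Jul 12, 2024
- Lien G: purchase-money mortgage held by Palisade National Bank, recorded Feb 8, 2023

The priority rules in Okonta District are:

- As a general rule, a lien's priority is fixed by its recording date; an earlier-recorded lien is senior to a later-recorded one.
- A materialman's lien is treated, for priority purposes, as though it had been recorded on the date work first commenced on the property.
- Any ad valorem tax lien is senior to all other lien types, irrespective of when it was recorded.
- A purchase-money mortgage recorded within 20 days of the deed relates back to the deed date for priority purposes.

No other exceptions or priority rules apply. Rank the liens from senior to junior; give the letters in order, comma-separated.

First, effective dates: D relates back to Sep 26, 2023 (work commenced); G was recorded within the 20-day window, so its effective date is the deed date Jan 27, 2023.
As an ad valorem tax lien, C is senior to every other lien.
The other liens, earliest effective date first: G (Jan 27, 2023), B (Aug 24, 2023), D (Sep 26, 2023), E (Feb 15, 2024), A (Apr 17, 2024), F (Jul 12, 2024).

C, G, B, D, E, A, F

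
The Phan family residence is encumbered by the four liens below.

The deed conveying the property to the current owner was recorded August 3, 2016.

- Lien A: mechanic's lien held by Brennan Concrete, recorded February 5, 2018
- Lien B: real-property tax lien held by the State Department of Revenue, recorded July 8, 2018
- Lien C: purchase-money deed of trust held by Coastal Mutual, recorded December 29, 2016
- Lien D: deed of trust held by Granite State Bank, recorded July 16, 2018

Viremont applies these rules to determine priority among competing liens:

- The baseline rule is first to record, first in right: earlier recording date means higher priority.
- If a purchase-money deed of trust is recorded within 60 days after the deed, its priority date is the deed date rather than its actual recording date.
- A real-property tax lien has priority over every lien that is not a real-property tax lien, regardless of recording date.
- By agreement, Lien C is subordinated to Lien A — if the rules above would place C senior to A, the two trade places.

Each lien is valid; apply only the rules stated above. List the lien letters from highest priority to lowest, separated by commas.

First, effective dates: C was recorded 148 days after the deed — beyond 60 days — so no relation-back applies.
As a real-property tax lien, B is senior to every other lien.
The other liens, earliest effective date first: C (December 29, 2016), A (February 5, 2018), D (July 16, 2018).
C would otherwise be senior to A, so under the subordination agreement C and A exchange positions.

B, A, C, D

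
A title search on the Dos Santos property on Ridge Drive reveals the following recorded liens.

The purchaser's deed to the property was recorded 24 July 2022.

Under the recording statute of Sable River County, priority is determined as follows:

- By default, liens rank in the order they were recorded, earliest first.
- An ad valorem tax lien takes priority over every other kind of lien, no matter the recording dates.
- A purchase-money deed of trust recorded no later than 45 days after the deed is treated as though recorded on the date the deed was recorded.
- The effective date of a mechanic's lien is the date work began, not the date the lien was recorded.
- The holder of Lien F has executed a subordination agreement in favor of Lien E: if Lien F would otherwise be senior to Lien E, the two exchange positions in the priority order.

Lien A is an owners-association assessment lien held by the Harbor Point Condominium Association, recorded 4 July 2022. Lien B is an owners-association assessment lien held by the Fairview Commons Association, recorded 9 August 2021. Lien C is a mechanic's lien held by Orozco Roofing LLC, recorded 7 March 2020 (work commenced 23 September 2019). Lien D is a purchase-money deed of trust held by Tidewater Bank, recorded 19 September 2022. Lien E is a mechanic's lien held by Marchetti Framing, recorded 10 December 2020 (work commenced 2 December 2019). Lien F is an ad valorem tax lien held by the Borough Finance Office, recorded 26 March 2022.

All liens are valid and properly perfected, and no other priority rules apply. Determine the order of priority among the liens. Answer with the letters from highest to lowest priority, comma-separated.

E, C, F, B, A, D

Effective dates after the stated exceptions: C relates back to 23 September 2019 (work commenced); D missed the 45-day window (57 days after the deed), so its recording date stands; E relates back to 2 December 2019 (work commenced).
As an ad valorem tax lien, F is senior to every other lien.
Ordering the rest by effective date: C (23 September 2019), E (2 December 2019), B (9 August 2021), A (4 July 2022), D (19 September 2022).
The subordination applies — F was senior to E — so F and E swap.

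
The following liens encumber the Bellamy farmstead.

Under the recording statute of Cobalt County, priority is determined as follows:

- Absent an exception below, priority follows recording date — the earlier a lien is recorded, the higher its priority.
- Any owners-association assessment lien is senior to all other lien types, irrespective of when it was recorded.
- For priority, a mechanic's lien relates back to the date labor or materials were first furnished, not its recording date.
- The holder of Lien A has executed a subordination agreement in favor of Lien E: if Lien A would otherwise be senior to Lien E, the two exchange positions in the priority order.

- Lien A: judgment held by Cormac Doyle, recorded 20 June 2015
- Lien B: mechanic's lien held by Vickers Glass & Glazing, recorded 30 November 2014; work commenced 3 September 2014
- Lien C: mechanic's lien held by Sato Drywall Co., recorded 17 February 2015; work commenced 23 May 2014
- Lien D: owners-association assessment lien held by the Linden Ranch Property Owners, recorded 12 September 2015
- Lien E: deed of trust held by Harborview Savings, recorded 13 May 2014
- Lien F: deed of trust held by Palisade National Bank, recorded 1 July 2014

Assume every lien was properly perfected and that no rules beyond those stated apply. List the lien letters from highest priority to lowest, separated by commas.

D, E, C, F, B, A

Effective dates: B is treated as recorded 3 September 2014, the work-commencement date; C's effective date is 23 May 2014, when work began.
D is an owners-association assessment lien and takes priority over every other lien.
The other liens, earliest effective date first: E (13 May 2014), C (23 May 2014), F (1 July 2014), B (3 September 2014), A (20 June 2015).
Since A is not senior to E, the subordination leaves the order unchanged.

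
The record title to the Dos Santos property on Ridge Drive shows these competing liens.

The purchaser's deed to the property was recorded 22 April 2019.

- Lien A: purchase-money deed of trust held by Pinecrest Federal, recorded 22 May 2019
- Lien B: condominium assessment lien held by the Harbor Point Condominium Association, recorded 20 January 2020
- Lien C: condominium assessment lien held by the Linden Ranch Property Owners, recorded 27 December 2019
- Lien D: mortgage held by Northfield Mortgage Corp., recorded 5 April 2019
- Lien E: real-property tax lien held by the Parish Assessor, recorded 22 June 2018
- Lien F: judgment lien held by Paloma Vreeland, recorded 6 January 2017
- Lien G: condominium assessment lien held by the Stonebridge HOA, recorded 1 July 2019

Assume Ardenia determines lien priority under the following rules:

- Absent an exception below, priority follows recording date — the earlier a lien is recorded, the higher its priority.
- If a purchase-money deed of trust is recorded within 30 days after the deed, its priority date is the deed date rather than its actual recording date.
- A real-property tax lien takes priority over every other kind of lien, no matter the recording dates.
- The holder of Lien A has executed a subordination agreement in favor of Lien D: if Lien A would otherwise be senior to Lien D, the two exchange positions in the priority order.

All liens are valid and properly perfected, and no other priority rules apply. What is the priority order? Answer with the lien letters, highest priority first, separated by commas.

Effective dates: A's effective date is the deed date, 22 April 2019.
E is a real-property tax lien and takes priority over every other lien.
Remaining liens by effective date: F (6 January 2017), D (5 April 2019), A (22 April 2019), G (1 July 2019), C (27 December 2019), B (20 January 2020).
A already ranks below D; the subordination has no effect.

E, F, D, A, G, C, B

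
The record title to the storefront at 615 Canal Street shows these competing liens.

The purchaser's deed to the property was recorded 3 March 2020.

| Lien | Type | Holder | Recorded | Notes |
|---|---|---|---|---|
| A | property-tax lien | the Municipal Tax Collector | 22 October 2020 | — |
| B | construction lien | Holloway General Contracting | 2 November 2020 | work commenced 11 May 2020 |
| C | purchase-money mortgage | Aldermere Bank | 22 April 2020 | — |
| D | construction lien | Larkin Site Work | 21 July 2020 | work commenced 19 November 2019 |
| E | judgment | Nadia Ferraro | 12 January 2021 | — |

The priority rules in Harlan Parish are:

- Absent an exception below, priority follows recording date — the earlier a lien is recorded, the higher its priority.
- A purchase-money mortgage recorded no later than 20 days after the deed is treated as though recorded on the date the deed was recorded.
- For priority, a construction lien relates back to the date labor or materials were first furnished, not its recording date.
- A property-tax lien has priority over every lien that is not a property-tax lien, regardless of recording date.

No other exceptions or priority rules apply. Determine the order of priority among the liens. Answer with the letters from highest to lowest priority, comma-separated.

Adjusting effective dates: B's effective date is 11 May 2020, when work began; C was recorded 50 days after the deed, outside the 20-day window, so it keeps its recording date; D is treated as recorded 19 November 2019, the work-commencement date.
A, as a property-tax lien, has superpriority and ranks first.
Remaining liens by effective date: D (19 November 2019), C (22 April 2020), B (11 May 2020), E (12 January 2021).

A, D, C, B, E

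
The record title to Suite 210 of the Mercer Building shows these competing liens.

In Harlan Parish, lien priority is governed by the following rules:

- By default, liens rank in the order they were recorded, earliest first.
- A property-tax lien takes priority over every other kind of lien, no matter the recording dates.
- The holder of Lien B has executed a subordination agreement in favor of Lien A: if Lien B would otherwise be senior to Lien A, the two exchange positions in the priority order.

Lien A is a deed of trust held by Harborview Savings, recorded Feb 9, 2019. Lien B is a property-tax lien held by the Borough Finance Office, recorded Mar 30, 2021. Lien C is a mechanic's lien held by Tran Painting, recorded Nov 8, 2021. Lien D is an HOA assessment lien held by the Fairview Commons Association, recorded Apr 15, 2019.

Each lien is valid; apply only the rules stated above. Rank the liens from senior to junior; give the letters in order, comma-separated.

B is a property-tax lien, so it outranks all other liens regardless of date.
Among the remaining liens, by effective date: A (Feb 9, 2019), D (Apr 15, 2019), C (Nov 8, 2021).
The subordination applies — B was senior to A — so B and A swap.

A, B, D, C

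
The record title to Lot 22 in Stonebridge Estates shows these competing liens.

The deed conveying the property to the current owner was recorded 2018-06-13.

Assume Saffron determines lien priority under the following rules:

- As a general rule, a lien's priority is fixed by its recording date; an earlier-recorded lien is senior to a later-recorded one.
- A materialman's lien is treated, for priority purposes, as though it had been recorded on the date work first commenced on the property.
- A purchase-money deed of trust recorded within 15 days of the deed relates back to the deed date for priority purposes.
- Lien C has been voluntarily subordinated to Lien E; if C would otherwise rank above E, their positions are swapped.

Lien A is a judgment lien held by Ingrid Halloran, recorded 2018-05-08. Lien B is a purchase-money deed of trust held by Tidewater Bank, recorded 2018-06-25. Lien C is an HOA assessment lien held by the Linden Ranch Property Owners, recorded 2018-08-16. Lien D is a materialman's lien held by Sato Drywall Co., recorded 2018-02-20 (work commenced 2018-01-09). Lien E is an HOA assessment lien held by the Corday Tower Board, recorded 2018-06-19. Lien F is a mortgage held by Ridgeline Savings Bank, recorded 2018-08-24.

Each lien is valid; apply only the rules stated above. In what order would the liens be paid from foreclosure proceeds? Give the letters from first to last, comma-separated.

Effective dates: B's effective date is the deed date, 2018-06-13; D relates back to 2018-01-09 (work commenced).
By effective date, earliest first: D (2018-01-09), A (2018-05-08), B (2018-06-13), E (2018-06-19), C (2018-08-16), F (2018-08-24).
C is already junior to E, so the subordination agreement changes nothing.

D, A, B, E, C, F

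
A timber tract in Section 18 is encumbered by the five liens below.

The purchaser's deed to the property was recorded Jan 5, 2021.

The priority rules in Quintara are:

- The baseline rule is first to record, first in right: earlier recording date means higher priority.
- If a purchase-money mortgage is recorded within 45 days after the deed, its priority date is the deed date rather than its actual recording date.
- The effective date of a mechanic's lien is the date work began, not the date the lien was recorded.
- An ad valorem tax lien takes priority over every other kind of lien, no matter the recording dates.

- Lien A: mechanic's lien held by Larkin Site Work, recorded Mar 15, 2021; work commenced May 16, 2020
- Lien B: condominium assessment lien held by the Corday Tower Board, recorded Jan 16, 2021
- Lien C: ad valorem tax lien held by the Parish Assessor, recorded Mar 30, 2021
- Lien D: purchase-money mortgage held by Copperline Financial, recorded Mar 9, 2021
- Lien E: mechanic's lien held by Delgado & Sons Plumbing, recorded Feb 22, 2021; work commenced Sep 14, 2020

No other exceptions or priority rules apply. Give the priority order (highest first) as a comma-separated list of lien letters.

C, A, E, B, D

Effective dates after the stated exceptions: A relates back to May 16, 2020 (work commenced); D was recorded 63 days after the deed — beyond 45 days — so no relation-back applies; E's effective date is Sep 14, 2020, when work began.
C is an ad valorem tax lien and takes priority over every other lien.
Ordering the rest by effective date: A (May 16, 2020), E (Sep 14, 2020), B (Jan 16, 2021), D (Mar 9, 2021).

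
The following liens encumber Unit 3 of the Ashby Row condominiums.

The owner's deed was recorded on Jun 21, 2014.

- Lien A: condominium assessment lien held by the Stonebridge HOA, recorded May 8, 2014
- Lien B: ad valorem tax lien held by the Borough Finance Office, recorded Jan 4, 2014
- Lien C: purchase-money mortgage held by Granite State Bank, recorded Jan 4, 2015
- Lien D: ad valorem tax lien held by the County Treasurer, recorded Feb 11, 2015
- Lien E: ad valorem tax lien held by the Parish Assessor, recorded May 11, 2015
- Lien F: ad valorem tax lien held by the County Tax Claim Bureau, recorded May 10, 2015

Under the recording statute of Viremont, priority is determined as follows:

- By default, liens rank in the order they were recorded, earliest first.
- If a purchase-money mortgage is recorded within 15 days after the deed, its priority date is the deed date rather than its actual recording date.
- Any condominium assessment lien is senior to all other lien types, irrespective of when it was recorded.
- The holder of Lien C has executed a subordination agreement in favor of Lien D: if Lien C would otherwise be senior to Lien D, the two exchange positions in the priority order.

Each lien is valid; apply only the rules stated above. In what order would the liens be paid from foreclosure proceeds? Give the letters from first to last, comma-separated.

A, B, D, C, F, E

Effective dates after the stated exceptions: C was recorded 197 days after the deed, outside the 15-day window, so it keeps its recording date.
A, as a condominium assessment lien, has superpriority and ranks first.
Remaining liens by effective date: B (Jan 4, 2014), C (Jan 4, 2015), D (Feb 11, 2015), F (May 10, 2015), E (May 11, 2015).
C would otherwise be senior to D, so under the subordination agreement C and D exchange positions.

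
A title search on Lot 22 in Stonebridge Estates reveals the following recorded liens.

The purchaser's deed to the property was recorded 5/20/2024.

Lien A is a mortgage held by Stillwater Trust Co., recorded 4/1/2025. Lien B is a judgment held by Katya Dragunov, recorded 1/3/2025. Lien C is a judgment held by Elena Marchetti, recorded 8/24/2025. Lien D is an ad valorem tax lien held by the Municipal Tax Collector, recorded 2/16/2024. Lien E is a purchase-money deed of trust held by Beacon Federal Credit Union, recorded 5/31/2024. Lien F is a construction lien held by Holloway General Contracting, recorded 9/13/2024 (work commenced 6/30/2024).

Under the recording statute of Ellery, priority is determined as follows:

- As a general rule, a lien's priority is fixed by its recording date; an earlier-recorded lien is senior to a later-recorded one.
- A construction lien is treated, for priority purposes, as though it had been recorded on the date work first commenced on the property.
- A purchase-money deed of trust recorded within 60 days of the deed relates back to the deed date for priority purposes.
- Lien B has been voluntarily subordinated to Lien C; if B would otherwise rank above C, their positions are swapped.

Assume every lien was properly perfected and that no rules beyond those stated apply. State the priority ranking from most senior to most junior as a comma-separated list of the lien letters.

Effective dates: E was recorded within the 60-day window, so its effective date is the deed date 5/20/2024; F is treated as recorded 6/30/2024, the work-commencement date.
Sorted by effective date: D (2/16/2024), E (5/20/2024), F (6/30/2024), B (1/3/2025), A (4/1/2025), C (8/24/2025).
B is senior to C before the subordination, so the two trade places.

D, E, F, C, A, B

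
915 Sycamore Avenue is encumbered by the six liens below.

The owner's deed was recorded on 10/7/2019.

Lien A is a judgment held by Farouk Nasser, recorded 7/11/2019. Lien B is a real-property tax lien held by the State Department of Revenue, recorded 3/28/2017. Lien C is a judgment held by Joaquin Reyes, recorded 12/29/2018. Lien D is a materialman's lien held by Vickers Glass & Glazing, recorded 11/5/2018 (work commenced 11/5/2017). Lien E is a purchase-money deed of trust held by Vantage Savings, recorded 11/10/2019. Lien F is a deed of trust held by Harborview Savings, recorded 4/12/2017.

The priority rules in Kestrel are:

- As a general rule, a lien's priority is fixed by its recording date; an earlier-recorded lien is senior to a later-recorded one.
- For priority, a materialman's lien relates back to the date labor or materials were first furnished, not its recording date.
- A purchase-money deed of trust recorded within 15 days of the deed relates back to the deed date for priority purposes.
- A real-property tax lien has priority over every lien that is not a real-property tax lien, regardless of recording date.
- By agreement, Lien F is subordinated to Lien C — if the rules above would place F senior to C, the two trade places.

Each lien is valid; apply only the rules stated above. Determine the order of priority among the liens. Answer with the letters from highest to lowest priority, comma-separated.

B, C, D, F, A, E

Adjusting effective dates: D relates back to 11/5/2017 (work commenced); E was recorded 34 days after the deed, outside the 15-day window, so it keeps its recording date.
As a real-property tax lien, B is senior to every other lien.
The other liens, earliest effective date first: F (4/12/2017), D (11/5/2017), C (12/29/2018), A (7/11/2019), E (11/10/2019).
The subordination applies — F was senior to C — so F and C swap.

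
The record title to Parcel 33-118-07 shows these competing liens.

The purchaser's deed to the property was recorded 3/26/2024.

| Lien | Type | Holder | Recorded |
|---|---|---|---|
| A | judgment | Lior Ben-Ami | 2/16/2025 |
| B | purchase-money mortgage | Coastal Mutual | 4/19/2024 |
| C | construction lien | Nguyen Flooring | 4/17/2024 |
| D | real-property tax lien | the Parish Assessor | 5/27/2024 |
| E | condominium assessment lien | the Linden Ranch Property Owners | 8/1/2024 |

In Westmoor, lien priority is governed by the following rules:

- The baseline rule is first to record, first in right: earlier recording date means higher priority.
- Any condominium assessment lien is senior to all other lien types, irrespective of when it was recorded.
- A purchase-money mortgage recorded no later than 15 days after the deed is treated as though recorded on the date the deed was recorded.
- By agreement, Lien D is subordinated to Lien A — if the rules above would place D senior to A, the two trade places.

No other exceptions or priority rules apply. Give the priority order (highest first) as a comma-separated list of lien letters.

E, C, B, A, D

Effective dates: B was recorded 24 days after the deed — beyond 15 days — so no relation-back applies.
E is a condominium assessment lien and takes priority over every other lien.
Ordering the rest by effective date: C (4/17/2024), B (4/19/2024), D (5/27/2024), A (2/16/2025).
Because D would otherwise rank above A, the subordination swaps them.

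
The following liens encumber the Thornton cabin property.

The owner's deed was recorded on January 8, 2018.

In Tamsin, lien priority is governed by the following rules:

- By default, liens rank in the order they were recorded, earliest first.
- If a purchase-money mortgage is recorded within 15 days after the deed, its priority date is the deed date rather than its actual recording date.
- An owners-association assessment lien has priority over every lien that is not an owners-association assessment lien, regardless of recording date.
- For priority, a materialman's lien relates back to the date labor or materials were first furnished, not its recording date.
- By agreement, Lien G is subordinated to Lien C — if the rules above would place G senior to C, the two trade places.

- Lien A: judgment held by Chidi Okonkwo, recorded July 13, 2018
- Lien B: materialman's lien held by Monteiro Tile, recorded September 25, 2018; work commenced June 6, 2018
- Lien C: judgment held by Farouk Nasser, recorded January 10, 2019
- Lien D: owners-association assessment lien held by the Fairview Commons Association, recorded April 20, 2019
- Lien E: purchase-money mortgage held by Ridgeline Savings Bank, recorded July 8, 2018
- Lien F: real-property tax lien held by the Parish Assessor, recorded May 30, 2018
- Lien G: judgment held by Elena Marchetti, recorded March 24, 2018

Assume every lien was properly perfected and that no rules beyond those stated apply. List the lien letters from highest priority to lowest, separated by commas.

Effective dates: B's effective date is June 6, 2018, when work began; E was recorded 181 days after the deed — beyond 15 days — so no relation-back applies.
D is an owners-association assessment lien, so it outranks all other liens regardless of date.
Ordering the rest by effective date: G (March 24, 2018), F (May 30, 2018), B (June 6, 2018), E (July 8, 2018), A (July 13, 2018), C (January 10, 2019).
G is senior to C before the subordination, so the two trade places.

D, C, F, B, E, A, G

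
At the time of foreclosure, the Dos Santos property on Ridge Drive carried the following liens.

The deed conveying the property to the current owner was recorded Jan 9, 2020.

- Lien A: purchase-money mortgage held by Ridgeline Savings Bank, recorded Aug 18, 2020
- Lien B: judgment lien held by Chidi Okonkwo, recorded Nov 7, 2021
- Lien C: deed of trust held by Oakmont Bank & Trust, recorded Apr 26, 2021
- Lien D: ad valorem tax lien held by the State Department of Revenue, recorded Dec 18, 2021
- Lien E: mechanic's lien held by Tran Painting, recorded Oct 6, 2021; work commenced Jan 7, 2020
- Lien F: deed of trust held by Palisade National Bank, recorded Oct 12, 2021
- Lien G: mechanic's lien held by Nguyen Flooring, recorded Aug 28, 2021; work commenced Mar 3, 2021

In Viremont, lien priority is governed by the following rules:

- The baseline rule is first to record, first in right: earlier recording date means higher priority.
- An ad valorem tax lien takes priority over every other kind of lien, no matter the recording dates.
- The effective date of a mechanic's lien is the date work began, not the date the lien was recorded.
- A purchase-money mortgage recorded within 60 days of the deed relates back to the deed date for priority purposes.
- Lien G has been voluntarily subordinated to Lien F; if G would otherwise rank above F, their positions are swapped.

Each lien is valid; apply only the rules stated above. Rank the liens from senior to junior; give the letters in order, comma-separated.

Effective dates: A was recorded 222 days after the deed — beyond 60 days — so no relation-back applies; E is treated as recorded Jan 7, 2020, the work-commencement date; G's effective date is Mar 3, 2021, when work began.
D is an ad valorem tax lien and takes priority over every other lien.
Remaining liens by effective date: E (Jan 7, 2020), A (Aug 18, 2020), G (Mar 3, 2021), C (Apr 26, 2021), F (Oct 12, 2021), B (Nov 7, 2021).
Because G would otherwise rank above F, the subordination swaps them.

D, E, A, F, C, G, B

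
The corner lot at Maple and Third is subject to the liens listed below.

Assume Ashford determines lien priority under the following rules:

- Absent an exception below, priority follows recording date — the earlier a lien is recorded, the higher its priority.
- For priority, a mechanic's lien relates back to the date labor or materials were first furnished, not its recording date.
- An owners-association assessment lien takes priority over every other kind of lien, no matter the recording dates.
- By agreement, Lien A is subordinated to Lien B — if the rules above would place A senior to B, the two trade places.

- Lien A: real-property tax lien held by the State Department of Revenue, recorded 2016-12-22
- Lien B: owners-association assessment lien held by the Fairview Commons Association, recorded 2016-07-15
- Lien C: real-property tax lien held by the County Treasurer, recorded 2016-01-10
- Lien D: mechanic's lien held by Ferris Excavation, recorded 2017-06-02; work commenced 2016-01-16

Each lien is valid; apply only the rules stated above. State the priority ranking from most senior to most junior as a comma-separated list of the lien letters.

Adjusting effective dates: D is treated as recorded 2016-01-16, the work-commencement date.
B, as an owners-association assessment lien, has superpriority and ranks first.
The other liens, earliest effective date first: C (2016-01-10), D (2016-01-16), A (2016-12-22).
A is already junior to B, so the subordination agreement changes nothing.

B, C, D, A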